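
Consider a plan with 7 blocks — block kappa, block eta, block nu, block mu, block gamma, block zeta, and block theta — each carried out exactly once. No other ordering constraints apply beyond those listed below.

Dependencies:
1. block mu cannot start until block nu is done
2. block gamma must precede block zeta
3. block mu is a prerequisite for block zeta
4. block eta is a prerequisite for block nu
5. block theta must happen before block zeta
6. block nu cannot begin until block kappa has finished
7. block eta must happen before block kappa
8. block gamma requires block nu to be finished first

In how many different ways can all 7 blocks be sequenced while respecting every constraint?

The blocks with no prerequisites are block eta, block theta; any of them can be placed first.
Enumerating by repeatedly choosing an available block (one whose prerequisites are all placed) gives 12 distinct complete orderings.

12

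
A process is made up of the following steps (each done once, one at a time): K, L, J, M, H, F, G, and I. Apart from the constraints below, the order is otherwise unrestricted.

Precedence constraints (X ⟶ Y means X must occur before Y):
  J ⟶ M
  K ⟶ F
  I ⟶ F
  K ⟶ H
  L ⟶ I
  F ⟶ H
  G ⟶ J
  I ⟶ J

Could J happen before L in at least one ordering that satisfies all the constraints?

No

Following L → I → J, L must precede J in every valid ordering.
Hence J can never be scheduled before L.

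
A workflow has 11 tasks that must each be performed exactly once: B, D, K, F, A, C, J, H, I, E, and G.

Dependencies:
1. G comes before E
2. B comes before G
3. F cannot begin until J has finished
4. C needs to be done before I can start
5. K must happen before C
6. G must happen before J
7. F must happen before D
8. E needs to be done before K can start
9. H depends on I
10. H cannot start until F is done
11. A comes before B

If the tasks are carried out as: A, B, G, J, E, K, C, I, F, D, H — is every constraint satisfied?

Yes

Checking each listed constraint against this order: for instance, J is in position 4 and F in position 9, so that constraint holds — and the remaining constraints check out the same way.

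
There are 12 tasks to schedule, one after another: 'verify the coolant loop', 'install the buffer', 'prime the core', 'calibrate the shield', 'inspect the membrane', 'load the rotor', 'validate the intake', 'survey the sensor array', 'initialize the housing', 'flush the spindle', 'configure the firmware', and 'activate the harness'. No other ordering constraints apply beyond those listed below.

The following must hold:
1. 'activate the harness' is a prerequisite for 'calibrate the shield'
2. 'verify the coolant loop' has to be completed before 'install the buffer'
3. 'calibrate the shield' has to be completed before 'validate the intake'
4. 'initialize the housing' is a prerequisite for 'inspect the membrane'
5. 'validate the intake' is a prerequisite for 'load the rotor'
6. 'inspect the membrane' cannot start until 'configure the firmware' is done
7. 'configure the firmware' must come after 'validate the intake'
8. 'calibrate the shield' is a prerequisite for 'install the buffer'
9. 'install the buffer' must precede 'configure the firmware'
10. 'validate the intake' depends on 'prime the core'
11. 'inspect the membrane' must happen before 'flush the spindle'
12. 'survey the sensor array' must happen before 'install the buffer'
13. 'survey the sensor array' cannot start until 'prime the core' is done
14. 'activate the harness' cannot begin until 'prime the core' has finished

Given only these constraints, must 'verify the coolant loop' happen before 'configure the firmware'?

Yes

There is a constraint chain 'verify the coolant loop' → 'install the buffer' → 'configure the firmware'.
Hence 'verify the coolant loop' necessarily comes before 'configure the firmware'.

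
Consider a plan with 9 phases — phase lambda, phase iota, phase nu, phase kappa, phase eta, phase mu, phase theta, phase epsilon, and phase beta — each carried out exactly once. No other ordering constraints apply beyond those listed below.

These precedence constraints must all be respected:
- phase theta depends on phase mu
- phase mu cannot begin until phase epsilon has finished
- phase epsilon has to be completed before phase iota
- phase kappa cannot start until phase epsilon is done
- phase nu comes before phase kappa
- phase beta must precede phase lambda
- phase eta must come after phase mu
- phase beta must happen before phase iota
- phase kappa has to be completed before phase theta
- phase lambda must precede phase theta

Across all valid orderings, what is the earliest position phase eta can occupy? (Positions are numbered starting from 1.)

3

The phases that are forced before phase eta, directly or transitively, are phase mu, phase epsilon. That's 2 phases.
So at minimum 2 phases come before phase eta, putting phase eta no earlier than position 3. That position is achievable by scheduling exactly those predecessors first.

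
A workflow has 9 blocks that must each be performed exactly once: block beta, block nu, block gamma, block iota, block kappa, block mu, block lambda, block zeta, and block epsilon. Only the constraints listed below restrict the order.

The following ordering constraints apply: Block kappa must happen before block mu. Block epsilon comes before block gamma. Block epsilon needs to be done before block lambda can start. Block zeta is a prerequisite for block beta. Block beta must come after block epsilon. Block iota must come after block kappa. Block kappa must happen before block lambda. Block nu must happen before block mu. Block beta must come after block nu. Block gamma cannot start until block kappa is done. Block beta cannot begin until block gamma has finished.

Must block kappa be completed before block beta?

Yes

Following the dependencies: block kappa → block gamma → block beta.
Hence block kappa necessarily comes before block beta.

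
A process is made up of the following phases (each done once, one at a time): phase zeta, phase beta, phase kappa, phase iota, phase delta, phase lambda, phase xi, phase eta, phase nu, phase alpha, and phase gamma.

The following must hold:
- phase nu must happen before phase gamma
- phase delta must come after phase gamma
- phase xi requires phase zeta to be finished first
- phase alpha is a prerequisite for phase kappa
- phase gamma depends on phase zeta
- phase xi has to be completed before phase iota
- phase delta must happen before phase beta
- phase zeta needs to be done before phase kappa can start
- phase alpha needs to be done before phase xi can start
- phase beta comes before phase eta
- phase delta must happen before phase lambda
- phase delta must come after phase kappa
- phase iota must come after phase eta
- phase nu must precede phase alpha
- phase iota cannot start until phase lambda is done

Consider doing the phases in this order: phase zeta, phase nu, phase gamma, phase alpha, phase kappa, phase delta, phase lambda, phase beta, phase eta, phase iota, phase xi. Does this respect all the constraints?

Here phase xi comes after phase iota.
Since phase xi is required before phase iota, the ordering is invalid.

No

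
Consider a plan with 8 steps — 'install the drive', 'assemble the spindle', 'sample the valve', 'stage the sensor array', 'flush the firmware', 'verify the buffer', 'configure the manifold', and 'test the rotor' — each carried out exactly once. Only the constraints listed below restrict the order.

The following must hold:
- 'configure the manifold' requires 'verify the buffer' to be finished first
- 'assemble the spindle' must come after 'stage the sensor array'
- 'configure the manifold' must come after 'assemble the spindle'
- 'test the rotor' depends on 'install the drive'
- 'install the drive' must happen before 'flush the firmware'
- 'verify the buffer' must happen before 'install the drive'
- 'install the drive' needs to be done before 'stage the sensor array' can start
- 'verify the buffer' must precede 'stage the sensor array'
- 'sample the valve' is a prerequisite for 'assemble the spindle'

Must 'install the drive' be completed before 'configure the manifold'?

Yes

Chaining the stated constraints: 'install the drive' → 'stage the sensor array' → 'assemble the spindle' → 'configure the manifold'.
Hence 'install the drive' necessarily comes before 'configure the manifold'.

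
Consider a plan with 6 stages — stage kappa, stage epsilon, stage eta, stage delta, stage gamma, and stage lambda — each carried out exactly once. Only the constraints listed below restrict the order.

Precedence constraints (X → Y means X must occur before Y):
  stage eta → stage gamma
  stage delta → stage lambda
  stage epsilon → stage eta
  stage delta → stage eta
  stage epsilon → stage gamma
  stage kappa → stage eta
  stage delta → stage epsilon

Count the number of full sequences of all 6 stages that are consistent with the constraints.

The stages with no prerequisites are stage kappa, stage delta; any of them can be placed first.
Systematically extending each partial ordering one stage at a time and counting, there are 14 complete orderings.

14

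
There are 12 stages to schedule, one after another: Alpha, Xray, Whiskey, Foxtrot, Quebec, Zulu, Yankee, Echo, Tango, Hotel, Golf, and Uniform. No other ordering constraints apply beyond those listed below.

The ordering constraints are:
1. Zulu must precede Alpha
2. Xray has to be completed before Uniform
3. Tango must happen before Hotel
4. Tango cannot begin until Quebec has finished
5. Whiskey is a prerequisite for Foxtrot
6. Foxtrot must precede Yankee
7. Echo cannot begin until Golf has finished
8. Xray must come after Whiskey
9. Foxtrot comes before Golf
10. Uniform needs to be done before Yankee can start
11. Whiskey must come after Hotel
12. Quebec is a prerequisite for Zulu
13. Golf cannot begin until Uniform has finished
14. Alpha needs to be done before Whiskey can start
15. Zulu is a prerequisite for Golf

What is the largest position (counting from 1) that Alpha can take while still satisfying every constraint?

5

Following every chain forward from Alpha, the stages that must come later are Xray, Whiskey, Foxtrot, Yankee, Echo, Golf, Uniform — 7 of them.
With 7 mandatory successors out of 12 stages total, the latest slot for Alpha is 12−7 = 5, and it's reachable by doing all non-successors before Alpha.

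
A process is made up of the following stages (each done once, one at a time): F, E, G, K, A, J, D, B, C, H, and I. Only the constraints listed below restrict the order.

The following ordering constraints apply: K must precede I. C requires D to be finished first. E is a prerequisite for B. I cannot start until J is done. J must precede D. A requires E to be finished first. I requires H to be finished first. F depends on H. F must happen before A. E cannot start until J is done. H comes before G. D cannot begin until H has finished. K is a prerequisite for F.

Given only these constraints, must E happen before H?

No chain of constraints connects E to H in either direction.
There exist valid orderings with H before E, so E is not required to come first.

No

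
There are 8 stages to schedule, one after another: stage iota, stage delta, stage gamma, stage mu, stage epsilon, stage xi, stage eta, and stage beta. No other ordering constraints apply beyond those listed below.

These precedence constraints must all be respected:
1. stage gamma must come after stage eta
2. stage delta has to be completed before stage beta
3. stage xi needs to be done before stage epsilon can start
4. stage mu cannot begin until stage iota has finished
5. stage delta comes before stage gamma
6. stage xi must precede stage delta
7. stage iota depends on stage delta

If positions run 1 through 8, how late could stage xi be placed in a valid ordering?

2

The stages that are forced after stage xi, directly or by a chain of constraints, are stage iota, stage delta, stage gamma, stage mu, stage epsilon, stage beta. That's 6 stages.
So at least 6 stages follow stage xi, putting stage xi no later than position 2. That position is achievable by scheduling everything else first.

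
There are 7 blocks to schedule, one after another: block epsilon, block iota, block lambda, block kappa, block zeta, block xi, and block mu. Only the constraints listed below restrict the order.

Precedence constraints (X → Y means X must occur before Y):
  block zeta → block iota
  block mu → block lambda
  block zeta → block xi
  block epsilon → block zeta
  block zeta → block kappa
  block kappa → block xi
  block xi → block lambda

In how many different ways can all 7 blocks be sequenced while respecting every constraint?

23

2 blocks have no prerequisites (block epsilon, block mu), so any of them could come first.
Systematically extending each partial ordering one block at a time and counting, there are 23 complete orderings.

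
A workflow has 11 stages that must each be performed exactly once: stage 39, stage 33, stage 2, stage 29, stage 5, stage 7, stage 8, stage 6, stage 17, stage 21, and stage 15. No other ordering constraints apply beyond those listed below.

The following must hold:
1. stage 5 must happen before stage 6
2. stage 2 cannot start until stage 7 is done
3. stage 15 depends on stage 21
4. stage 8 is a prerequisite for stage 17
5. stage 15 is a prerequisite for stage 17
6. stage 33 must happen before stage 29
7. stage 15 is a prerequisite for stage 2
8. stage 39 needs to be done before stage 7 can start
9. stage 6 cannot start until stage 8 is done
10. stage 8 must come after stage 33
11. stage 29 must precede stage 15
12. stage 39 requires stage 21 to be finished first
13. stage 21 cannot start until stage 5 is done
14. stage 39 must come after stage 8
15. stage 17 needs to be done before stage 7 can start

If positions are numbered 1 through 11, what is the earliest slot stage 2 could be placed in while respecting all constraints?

The stages that are forced before stage 2, directly or transitively, are stage 39, stage 33, stage 29, stage 5, stage 7, stage 8, stage 17, stage 21, stage 15. That's 9 stages.
So at minimum 9 stages come before stage 2, putting stage 2 no earlier than position 10. That position is achievable by scheduling exactly those predecessors first.

10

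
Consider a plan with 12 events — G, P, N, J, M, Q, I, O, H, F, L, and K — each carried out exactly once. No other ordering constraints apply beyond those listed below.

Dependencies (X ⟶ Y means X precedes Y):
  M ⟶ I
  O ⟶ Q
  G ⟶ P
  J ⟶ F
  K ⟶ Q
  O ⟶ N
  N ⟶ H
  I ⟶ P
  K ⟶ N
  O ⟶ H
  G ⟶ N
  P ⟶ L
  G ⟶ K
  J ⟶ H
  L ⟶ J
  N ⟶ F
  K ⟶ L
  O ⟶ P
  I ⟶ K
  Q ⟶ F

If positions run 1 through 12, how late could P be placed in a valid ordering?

8

The events that are forced after P, directly or by a chain of constraints, are J, H, F, L. That's 4 events.
With 4 mandatory successors out of 12 events total, the latest slot for P is 12−4 = 8, and it's reachable by doing all non-successors before P.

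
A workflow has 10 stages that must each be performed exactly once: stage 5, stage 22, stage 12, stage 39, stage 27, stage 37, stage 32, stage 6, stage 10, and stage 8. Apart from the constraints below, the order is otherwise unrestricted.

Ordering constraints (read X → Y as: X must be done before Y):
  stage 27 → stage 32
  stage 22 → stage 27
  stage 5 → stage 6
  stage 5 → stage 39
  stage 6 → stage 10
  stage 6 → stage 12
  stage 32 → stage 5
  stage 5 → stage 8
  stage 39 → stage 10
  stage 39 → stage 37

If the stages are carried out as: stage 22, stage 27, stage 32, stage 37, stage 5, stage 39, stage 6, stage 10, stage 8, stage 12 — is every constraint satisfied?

No

Here stage 39 comes after stage 37.
Since stage 39 is required before stage 37, the ordering is invalid.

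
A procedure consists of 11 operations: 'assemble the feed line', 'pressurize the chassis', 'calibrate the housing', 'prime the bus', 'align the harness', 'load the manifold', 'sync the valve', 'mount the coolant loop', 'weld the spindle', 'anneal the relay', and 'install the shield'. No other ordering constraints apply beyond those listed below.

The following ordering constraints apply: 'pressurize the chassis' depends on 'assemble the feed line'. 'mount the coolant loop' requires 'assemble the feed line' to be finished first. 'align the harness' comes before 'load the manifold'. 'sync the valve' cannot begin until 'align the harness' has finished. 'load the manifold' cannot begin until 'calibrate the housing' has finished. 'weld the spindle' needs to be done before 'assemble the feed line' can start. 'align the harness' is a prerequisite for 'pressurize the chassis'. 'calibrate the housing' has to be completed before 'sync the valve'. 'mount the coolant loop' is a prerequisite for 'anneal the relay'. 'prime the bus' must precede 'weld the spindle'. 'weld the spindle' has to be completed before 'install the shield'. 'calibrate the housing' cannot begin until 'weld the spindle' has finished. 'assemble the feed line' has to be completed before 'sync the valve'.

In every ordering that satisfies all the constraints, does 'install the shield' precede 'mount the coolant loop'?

'install the shield' and 'mount the coolant loop' are not related by any chain of constraints.
A valid ordering placing 'mount the coolant loop' before 'install the shield' exists, so the answer is no.

No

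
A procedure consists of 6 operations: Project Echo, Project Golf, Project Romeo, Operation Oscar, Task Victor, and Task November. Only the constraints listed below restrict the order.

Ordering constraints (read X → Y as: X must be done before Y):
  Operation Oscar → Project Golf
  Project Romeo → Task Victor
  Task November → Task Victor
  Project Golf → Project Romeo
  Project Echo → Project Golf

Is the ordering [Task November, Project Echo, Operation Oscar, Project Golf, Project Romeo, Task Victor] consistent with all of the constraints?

Checking each listed constraint against this order: for instance, Task November is in position 1 and Task Victor in position 6, so that constraint holds — and the remaining constraints check out the same way.

Yes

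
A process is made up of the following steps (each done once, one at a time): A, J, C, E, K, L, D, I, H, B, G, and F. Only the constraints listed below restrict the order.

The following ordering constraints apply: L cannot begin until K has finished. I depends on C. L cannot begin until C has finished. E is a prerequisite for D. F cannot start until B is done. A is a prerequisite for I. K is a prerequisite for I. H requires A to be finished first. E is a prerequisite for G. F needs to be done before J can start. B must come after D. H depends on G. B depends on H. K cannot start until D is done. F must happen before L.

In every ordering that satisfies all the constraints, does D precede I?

Yes

Chaining the stated constraints: D → K → I.
That forces D before I in every valid schedule.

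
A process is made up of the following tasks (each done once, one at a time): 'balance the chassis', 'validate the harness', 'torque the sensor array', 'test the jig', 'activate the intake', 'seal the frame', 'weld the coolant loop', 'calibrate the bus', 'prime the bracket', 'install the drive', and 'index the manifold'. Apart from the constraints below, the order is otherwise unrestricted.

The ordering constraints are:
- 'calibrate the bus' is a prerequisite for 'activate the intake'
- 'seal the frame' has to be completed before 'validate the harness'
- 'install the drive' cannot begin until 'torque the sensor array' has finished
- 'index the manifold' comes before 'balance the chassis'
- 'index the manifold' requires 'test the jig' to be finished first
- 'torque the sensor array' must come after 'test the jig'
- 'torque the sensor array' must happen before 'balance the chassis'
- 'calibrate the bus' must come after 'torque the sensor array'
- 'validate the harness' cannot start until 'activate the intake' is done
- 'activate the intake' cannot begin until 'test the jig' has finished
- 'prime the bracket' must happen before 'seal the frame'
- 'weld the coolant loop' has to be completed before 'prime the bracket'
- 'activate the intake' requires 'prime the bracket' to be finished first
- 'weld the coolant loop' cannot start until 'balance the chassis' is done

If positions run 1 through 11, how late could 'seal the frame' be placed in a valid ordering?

Following the constraints forward from 'seal the frame', its only required successor is 'validate the harness'.
With 1 mandatory successor out of 11 tasks total, the latest slot for 'seal the frame' is 11−1 = 10, and it's reachable by doing all non-successors before 'seal the frame'.

10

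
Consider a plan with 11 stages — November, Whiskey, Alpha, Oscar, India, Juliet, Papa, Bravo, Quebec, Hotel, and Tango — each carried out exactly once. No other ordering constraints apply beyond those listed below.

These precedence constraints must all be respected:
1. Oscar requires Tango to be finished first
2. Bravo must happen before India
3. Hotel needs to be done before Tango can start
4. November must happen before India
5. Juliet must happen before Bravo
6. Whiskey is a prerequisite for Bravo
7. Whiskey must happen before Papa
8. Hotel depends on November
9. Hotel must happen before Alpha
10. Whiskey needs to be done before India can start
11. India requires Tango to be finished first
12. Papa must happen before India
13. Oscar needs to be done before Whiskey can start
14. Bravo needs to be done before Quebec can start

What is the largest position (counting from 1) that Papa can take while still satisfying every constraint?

10

The only stage forced after Papa (directly or by a chain) is India.
With 1 mandatory successor out of 11 stages total, the latest slot for Papa is 11−1 = 10, and it's reachable by doing all non-successors before Papa.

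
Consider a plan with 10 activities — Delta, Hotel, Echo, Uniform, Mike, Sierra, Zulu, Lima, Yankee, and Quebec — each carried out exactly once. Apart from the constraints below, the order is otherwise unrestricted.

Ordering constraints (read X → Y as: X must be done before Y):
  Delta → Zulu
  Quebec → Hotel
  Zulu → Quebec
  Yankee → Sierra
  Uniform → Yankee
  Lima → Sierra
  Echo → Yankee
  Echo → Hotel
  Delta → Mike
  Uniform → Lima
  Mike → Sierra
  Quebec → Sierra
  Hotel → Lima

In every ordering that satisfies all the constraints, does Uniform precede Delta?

No

Nothing in the constraints links Uniform and Delta; they are unordered relative to each other.
There exist valid orderings with Delta before Uniform, so Uniform is not required to come first.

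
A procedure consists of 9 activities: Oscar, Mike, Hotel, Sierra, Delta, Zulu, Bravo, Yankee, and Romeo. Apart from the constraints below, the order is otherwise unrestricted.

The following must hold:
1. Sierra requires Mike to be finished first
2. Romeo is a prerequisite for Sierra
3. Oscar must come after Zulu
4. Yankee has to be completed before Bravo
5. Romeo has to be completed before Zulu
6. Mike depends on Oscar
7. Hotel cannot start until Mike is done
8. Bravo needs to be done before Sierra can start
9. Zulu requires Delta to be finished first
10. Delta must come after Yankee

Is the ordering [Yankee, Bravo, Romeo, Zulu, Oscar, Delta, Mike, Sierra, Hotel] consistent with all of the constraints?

No

Here Delta comes after Zulu.
But one of the constraints requires Delta before Zulu, so this ordering violates it.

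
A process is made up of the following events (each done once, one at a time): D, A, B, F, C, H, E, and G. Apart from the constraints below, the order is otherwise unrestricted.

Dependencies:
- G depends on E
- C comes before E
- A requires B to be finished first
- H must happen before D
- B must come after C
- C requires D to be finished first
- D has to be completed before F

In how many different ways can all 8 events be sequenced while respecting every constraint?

36

H is the only event with nothing required before it, so every ordering starts there.
Systematically extending each partial ordering one event at a time and counting, there are 36 complete orderings.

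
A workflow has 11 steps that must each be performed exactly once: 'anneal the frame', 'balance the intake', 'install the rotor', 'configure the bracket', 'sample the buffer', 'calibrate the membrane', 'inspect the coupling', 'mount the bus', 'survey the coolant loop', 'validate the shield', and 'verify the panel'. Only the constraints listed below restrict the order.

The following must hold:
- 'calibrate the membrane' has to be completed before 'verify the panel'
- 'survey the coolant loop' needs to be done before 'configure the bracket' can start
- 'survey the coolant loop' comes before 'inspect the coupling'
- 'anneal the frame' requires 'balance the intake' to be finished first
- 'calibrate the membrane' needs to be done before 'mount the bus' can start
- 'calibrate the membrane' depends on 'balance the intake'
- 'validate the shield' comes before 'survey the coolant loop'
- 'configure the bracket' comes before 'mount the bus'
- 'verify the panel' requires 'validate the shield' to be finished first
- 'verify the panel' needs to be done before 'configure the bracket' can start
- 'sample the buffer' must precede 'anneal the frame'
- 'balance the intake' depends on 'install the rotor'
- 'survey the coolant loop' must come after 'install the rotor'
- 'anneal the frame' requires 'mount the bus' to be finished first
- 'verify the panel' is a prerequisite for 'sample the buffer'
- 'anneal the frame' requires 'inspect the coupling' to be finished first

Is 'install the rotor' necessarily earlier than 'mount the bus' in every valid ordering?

Chaining the stated constraints: 'install the rotor' → 'survey the coolant loop' → 'configure the bracket' → 'mount the bus'.
That forces 'install the rotor' before 'mount the bus' in every valid schedule.

Yes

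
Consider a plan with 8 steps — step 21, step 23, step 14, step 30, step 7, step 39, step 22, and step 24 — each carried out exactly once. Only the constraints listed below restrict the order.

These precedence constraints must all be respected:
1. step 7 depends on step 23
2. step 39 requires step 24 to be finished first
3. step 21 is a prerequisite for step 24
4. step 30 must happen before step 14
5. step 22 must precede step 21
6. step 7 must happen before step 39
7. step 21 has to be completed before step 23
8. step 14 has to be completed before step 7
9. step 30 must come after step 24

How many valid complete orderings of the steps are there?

Only step 22 has no prerequisites, so it must go first.
Enumerating by repeatedly choosing an available step (one whose prerequisites are all placed) gives 4 distinct complete orderings.

4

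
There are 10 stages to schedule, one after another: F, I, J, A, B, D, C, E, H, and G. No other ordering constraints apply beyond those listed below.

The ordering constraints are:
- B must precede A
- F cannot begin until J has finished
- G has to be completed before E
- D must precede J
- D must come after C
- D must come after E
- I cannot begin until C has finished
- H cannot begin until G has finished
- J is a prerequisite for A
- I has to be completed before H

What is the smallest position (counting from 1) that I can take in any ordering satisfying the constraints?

2

Working backwards through the constraints from I, its only required predecessor is C.
With 1 mandatory predecessor, the earliest I can sit is position 1+1 = 2, and placing just that one first achieves it.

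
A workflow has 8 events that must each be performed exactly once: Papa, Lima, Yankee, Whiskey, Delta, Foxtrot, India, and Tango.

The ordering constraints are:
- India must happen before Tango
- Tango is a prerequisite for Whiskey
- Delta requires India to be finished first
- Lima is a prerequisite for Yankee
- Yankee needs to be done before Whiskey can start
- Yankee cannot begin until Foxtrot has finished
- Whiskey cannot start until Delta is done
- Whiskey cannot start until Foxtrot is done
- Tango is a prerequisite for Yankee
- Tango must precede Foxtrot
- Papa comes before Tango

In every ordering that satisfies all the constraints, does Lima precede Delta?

No chain of constraints connects Lima to Delta in either direction.
There exist valid orderings with Delta before Lima, so Lima is not required to come first.

No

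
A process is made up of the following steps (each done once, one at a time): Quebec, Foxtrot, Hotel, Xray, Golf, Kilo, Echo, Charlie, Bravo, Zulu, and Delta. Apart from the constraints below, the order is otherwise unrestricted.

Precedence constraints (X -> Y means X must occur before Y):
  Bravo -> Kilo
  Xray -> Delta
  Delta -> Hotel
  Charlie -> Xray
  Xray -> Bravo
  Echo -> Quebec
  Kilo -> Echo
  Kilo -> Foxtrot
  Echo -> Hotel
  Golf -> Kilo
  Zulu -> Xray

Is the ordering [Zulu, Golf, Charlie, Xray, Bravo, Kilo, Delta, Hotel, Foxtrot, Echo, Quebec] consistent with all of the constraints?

No

In the proposed order, Hotel appears before Echo.
That contradicts the constraint that Echo must precede Hotel.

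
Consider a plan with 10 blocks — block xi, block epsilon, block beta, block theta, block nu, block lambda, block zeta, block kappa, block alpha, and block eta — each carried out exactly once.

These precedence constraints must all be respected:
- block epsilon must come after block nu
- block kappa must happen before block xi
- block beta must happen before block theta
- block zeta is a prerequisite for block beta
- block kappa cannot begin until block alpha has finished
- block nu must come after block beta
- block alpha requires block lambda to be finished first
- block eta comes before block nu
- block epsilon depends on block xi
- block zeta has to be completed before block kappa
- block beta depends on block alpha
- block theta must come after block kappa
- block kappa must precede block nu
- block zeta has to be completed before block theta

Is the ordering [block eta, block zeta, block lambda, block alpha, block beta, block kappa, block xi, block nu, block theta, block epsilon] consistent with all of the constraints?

Every stated constraint is respected: block zeta sits at position 2, ahead of block theta at position 9, and each of the other listed pairs likewise has the predecessor earlier in the sequence.

Yes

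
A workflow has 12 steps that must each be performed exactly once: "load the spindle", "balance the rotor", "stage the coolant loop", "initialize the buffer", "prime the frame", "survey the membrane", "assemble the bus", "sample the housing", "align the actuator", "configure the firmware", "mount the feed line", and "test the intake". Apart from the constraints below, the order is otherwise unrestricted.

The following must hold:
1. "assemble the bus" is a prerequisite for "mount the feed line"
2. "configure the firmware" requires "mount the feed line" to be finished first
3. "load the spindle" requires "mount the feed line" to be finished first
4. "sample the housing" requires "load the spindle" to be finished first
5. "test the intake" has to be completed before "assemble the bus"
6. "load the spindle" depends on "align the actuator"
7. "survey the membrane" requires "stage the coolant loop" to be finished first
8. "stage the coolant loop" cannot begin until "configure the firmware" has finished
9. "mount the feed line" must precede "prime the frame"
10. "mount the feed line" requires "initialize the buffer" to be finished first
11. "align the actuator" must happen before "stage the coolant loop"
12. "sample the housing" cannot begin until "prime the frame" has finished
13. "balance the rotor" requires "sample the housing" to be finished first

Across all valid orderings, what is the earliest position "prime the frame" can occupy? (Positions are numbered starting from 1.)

5

Working backwards through the constraints from "prime the frame", its full set of required predecessors is "initialize the buffer", "assemble the bus", "mount the feed line", "test the intake" — 4 of them.
With 4 mandatory predecessors, the earliest "prime the frame" can sit is position 4+1 = 5, and placing just those 4 first achieves it.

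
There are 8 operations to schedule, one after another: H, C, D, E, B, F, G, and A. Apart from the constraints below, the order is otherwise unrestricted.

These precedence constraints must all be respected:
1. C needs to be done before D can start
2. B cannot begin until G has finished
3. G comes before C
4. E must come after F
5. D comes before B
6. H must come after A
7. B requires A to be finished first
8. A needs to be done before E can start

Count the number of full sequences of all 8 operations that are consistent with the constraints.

The operations with no prerequisites are F, G, A; any of them can be placed first.
Counting all ways to extend the partial order to a total order gives 337.

337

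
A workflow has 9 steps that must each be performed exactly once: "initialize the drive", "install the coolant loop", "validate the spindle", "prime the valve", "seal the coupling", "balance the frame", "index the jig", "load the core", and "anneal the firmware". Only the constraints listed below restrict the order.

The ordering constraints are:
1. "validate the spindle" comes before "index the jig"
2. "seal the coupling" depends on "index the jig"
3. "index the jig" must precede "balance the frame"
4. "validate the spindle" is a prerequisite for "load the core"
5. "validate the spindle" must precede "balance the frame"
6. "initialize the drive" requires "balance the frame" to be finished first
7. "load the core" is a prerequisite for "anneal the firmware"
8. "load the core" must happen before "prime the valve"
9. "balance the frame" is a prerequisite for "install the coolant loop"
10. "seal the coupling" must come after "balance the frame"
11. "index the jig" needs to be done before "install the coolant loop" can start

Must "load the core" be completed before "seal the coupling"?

No chain of constraints connects "load the core" to "seal the coupling" in either direction.
There exist valid orderings with "seal the coupling" before "load the core", so "load the core" is not required to come first.

No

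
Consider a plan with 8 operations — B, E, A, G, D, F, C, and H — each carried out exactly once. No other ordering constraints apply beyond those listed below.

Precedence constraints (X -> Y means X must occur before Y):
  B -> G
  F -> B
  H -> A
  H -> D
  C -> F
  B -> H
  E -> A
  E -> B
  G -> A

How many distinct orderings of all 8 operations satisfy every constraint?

2 operations have no prerequisites (E, C), so any of them could come first.
Enumerating by repeatedly choosing an available operation (one whose prerequisites are all placed) gives 15 distinct complete orderings.

15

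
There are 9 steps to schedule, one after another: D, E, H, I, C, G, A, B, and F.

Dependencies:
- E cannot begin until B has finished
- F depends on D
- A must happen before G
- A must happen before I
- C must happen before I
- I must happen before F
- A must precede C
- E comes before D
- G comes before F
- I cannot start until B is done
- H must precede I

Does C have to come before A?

In fact the dependencies run the other way: A → C.
So C does not have to come before A — it cannot.

No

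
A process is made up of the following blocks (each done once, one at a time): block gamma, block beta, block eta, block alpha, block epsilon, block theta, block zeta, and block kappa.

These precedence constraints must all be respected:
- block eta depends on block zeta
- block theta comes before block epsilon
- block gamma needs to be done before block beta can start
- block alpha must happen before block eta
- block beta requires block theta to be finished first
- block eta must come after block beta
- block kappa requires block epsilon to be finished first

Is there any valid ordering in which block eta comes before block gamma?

Following block gamma → block beta → block eta, block gamma must precede block eta in every valid ordering.
So no valid ordering can have block eta before block gamma.

No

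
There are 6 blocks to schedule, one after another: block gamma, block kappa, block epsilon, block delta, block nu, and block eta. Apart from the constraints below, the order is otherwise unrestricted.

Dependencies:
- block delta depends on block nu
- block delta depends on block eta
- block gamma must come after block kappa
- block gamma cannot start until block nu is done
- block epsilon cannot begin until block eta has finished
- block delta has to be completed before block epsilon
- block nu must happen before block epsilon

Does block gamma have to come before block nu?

The constraints actually force block nu before block gamma (via block nu → block gamma), not the other way around.
So block gamma never precedes block nu.

No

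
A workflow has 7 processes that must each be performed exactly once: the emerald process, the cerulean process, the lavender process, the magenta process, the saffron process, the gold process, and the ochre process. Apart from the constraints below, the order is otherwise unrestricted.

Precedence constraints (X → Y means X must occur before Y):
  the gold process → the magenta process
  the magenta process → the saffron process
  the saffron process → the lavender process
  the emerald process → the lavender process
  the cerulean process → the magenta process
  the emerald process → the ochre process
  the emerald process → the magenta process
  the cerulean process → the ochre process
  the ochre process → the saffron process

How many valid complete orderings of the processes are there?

14

The processes with no prerequisites are the emerald process, the cerulean process, the gold process; any of them can be placed first.
Enumerating by repeatedly choosing an available process (one whose prerequisites are all placed) gives 14 distinct complete orderings.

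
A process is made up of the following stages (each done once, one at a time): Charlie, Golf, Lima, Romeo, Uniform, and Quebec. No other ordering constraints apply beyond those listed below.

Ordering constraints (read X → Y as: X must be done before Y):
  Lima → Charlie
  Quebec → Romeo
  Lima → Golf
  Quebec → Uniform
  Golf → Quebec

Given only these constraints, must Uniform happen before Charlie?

No

Nothing in the constraints links Uniform and Charlie; they are unordered relative to each other.
So Uniform can come before Charlie or after — it is not forced.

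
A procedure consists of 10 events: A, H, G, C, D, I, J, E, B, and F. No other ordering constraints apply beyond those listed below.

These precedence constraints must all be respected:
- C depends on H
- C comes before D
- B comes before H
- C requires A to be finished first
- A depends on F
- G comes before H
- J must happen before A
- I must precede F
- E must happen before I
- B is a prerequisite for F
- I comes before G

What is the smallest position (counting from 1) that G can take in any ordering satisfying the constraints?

3

Every event that must precede G has to come before it. Tracing all chains that end at G, those events are: I, E — 2 in total.
With 2 mandatory predecessors, the earliest G can sit is position 2+1 = 3, and placing just those 2 first achieves it.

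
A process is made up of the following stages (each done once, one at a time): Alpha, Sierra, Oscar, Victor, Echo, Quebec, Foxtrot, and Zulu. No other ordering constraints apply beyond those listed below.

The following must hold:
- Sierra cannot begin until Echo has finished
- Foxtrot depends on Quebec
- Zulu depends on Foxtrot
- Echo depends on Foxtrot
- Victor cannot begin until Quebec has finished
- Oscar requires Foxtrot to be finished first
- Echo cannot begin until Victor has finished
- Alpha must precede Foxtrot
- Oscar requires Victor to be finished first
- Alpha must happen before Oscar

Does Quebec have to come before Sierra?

There is a constraint chain Quebec → Victor → Echo → Sierra.
So Quebec must precede Sierra in any valid ordering.

Yes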